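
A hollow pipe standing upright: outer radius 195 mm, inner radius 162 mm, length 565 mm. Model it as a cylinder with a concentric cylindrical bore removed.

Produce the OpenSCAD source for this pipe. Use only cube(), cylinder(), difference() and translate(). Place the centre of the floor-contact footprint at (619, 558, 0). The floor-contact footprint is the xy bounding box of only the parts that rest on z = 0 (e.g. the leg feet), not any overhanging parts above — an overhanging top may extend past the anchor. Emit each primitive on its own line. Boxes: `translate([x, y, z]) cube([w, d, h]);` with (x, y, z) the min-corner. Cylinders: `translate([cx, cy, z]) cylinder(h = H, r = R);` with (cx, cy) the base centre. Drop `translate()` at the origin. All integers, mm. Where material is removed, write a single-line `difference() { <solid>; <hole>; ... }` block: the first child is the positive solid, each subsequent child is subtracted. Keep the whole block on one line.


difference() { translate([619, 558, 0]) cylinder(h = 565, r = 195); translate([619, 558, 0]) cylinder(h = 565, r = 162); }


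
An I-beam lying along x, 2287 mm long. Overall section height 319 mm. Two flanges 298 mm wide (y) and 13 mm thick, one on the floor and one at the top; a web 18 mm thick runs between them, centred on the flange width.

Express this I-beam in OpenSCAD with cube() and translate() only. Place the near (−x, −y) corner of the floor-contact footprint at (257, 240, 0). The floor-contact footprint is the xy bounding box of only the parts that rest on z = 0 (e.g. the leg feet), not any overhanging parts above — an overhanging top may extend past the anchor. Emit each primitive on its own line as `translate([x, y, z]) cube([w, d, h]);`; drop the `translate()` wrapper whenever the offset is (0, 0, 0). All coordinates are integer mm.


translate([257, 240, 0]) cube([2287, 298, 13]);
translate([257, 380, 13]) cube([2287, 18, 293]);
translate([257, 240, 306]) cube([2287, 298, 13]);


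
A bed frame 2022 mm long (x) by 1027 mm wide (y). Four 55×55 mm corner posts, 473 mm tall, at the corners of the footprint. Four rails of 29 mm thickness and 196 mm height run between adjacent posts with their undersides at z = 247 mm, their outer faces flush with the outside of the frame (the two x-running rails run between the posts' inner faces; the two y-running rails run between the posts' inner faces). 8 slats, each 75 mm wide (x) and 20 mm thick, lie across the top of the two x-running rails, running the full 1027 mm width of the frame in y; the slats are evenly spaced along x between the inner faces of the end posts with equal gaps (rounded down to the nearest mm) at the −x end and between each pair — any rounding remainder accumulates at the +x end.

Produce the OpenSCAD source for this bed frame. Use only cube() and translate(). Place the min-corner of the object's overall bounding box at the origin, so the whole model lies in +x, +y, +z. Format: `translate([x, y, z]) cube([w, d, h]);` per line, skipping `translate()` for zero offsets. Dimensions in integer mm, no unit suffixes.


// slat z = rail_z + rail_h = 247 + 196 = 443
// slat gap = ⌊(1912 − 8·75) / 9⌋ = 145
cube([55, 55, 473]);
translate([0, 972, 0]) cube([55, 55, 473]);
translate([1967, 0, 0]) cube([55, 55, 473]);
translate([1967, 972, 0]) cube([55, 55, 473]);
translate([55, 0, 247]) cube([1912, 29, 196]);
translate([55, 998, 247]) cube([1912, 29, 196]);
translate([0, 55, 247]) cube([29, 917, 196]);
translate([1993, 55, 247]) cube([29, 917, 196]);
translate([200, 0, 443]) cube([75, 1027, 20]);
translate([420, 0, 443]) cube([75, 1027, 20]);
translate([640, 0, 443]) cube([75, 1027, 20]);
translate([860, 0, 443]) cube([75, 1027, 20]);
translate([1080, 0, 443]) cube([75, 1027, 20]);
translate([1300, 0, 443]) cube([75, 1027, 20]);
translate([1520, 0, 443]) cube([75, 1027, 20]);
translate([1740, 0, 443]) cube([75, 1027, 20]);


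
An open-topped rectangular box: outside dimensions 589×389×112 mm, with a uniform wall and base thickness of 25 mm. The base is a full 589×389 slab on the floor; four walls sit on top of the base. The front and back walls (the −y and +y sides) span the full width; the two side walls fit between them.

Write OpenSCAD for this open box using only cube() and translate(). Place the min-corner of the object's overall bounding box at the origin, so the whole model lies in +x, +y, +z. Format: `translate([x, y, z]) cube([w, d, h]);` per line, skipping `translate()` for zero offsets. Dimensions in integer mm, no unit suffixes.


cube([589, 389, 25]);
translate([0, 0, 25]) cube([589, 25, 87]);
translate([0, 364, 25]) cube([589, 25, 87]);
translate([0, 25, 25]) cube([25, 339, 87]);
translate([564, 25, 25]) cube([25, 339, 87]);


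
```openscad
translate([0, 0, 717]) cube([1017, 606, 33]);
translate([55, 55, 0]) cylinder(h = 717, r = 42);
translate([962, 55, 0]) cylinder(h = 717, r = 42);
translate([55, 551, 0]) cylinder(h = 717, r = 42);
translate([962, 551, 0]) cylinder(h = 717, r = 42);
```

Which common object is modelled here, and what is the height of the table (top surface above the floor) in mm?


A table. The table height is 750 mm.

A 1017×606×33 slab sits at z = 717 on four Ø84 mm round legs — a table. The top surface is at 717 + 33 = 750 mm.


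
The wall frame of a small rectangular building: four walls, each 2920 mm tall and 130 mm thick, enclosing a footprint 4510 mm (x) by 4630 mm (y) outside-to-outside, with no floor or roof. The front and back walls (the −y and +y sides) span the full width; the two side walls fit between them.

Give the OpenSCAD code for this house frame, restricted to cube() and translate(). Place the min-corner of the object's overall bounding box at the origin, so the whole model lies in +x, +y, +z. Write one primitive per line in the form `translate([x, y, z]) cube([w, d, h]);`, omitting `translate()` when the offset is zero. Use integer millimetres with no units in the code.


cube([4510, 130, 2920]);
translate([0, 4500, 0]) cube([4510, 130, 2920]);
translate([0, 130, 0]) cube([130, 4370, 2920]);
translate([4380, 130, 0]) cube([130, 4370, 2920]);


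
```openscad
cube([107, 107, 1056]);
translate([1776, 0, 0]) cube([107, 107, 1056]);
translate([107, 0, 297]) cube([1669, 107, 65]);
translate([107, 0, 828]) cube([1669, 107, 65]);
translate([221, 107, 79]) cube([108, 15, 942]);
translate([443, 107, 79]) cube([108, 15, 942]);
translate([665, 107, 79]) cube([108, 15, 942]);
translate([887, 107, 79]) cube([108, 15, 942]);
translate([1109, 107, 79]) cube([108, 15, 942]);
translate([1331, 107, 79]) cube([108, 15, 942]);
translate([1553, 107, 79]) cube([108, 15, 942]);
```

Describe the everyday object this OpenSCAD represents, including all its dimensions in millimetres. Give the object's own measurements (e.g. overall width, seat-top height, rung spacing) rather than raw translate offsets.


A fence section. Two 107×107 mm posts, 1056 mm tall, stand on the floor with a clear span of 1669 mm between their inner faces. Two horizontal rails of 107×65 mm section span the gap between the posts with their undersides at z = 297 mm and z = 828 mm, flush with the posts' −y face. 7 pickets, each 108 mm wide, 15 mm thick and 942 mm tall, are fixed to the +y face of the rails with their bottoms at z = 79 mm, spaced across the span with a 114 mm gap after the −x post and between neighbouring pickets, with 115 mm left before the +x post.


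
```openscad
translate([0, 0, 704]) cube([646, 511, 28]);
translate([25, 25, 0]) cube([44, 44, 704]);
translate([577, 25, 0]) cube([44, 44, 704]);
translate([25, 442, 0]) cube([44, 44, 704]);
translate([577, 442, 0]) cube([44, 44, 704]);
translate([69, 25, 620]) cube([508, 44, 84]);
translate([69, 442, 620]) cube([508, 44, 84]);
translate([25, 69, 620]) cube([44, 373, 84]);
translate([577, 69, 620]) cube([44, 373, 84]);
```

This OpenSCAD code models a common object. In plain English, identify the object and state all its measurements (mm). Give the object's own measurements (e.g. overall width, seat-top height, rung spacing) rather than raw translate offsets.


A rectangular dining table. The top is 646×511×28 mm with its upper surface at z = 732 mm. It stands on four 44×44 mm square legs, each inset 25 mm from the nearest pair of top edges, running from the floor to the underside of the top. Four apron rails, 44 mm thick and 84 mm tall, run between adjacent legs with their top edges flush with the underside of the top and their outer faces flush with the legs' outer faces.


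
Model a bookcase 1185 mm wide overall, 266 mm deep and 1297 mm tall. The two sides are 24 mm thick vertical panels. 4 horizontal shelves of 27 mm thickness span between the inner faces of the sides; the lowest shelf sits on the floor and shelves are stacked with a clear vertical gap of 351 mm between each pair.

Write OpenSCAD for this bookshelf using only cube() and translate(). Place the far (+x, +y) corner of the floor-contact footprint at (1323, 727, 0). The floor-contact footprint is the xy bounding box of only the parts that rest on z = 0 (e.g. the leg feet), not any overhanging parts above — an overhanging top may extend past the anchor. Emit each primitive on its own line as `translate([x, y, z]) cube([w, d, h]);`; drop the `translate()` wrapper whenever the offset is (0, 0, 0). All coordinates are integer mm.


translate([138, 461, 0]) cube([24, 266, 1297]);
translate([1299, 461, 0]) cube([24, 266, 1297]);
translate([162, 461, 0]) cube([1137, 266, 27]);
translate([162, 461, 378]) cube([1137, 266, 27]);
translate([162, 461, 756]) cube([1137, 266, 27]);
translate([162, 461, 1134]) cube([1137, 266, 27]);


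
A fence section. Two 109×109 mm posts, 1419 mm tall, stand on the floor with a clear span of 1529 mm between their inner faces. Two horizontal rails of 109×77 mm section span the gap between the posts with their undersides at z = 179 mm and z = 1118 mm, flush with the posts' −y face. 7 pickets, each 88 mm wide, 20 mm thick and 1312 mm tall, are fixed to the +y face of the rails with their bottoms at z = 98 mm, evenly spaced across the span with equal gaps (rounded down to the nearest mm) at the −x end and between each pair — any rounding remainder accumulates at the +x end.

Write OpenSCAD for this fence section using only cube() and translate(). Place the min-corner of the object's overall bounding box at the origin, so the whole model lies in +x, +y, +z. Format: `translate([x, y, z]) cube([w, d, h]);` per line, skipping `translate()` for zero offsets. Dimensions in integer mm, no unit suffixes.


cube([109, 109, 1419]);
translate([1638, 0, 0]) cube([109, 109, 1419]);
translate([109, 0, 179]) cube([1529, 109, 77]);
translate([109, 0, 1118]) cube([1529, 109, 77]);
translate([223, 109, 98]) cube([88, 20, 1312]);
translate([425, 109, 98]) cube([88, 20, 1312]);
translate([627, 109, 98]) cube([88, 20, 1312]);
translate([829, 109, 98]) cube([88, 20, 1312]);
translate([1031, 109, 98]) cube([88, 20, 1312]);
translate([1233, 109, 98]) cube([88, 20, 1312]);
translate([1435, 109, 98]) cube([88, 20, 1312]);


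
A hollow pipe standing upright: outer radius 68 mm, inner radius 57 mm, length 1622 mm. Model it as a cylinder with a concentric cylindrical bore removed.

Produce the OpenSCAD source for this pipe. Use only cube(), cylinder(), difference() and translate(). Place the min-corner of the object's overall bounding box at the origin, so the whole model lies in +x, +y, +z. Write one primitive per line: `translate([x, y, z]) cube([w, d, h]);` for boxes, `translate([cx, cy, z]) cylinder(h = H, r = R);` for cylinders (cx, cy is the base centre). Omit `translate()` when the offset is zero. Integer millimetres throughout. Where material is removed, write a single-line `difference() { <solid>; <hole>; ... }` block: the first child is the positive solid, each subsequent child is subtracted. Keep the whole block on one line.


difference() { translate([68, 68, 0]) cylinder(h = 1622, r = 68); translate([68, 68, 0]) cylinder(h = 1622, r = 57); }


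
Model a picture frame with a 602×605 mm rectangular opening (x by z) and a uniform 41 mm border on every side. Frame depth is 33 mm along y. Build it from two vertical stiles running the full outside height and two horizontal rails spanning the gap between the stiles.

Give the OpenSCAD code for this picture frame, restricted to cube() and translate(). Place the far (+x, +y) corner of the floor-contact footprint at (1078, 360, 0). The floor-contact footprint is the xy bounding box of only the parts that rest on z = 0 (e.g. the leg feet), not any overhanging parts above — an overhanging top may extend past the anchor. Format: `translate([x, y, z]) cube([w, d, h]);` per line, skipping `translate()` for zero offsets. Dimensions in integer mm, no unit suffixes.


translate([394, 327, 0]) cube([41, 33, 687]);
translate([1037, 327, 0]) cube([41, 33, 687]);
translate([435, 327, 0]) cube([602, 33, 41]);
translate([435, 327, 646]) cube([602, 33, 41]);


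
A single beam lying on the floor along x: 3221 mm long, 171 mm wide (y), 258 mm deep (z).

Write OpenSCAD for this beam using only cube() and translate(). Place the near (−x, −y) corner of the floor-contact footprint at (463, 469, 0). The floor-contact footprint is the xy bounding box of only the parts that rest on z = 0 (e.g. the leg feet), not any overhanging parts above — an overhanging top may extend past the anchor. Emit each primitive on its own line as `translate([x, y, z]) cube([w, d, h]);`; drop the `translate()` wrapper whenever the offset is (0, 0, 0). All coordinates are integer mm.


translate([463, 469, 0]) cube([3221, 171, 258]);


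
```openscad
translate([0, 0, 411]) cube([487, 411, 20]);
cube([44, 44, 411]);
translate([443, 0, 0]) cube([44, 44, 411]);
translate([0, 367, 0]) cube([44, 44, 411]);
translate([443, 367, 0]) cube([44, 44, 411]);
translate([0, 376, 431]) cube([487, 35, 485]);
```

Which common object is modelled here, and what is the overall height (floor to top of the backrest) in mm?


A chair. The overall height is 916 mm.

A slab on four corner posts with a tall panel at the back — a chair. The seat slab sits at z = 411 with thickness 20, and the 485 mm backrest starts at the seat top, so the overall height is 411 + 20 + 485 = 916 mm.


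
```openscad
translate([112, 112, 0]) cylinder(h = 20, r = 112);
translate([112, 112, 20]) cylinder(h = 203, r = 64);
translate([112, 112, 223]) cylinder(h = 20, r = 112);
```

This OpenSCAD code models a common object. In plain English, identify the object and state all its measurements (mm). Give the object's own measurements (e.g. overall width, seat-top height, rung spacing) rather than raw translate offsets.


A spool: two coaxial disc flanges of radius 112 mm and thickness 20 mm, joined by a core cylinder of radius 64 mm and height 203 mm. The lower flange rests on z = 0 and the three cylinders share a vertical axis.


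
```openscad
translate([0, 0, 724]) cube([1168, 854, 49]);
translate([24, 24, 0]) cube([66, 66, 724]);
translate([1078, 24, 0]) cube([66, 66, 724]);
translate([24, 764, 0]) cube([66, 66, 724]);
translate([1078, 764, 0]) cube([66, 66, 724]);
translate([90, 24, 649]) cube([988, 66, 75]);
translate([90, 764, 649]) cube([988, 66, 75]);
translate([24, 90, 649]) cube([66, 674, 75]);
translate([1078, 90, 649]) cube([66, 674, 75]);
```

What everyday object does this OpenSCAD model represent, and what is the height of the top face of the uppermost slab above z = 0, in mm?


A table. The table height is 773 mm.

A 1168×854×49 slab sits at z = 724 on four 66 mm square posts — a table. The top surface is at 724 + 49 = 773 mm.


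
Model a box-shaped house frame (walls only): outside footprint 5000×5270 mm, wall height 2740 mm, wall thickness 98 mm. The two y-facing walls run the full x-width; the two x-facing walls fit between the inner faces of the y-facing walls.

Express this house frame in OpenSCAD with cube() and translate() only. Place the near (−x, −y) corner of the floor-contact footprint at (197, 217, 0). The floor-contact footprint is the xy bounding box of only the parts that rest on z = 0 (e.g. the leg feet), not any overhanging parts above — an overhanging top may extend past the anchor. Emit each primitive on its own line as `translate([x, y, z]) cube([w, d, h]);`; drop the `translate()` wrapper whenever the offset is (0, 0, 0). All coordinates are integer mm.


translate([197, 217, 0]) cube([5000, 98, 2740]);
translate([197, 5389, 0]) cube([5000, 98, 2740]);
translate([197, 315, 0]) cube([98, 5074, 2740]);
translate([5099, 315, 0]) cube([98, 5074, 2740]);


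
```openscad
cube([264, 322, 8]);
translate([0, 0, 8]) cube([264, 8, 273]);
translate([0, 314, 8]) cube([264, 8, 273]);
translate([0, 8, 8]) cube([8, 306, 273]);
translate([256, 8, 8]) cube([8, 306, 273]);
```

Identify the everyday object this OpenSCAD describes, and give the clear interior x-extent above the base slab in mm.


An open box. The internal width is 248 mm.

A 264×322 base slab with four walls standing on it — an open box. The base is 264 mm wide and the walls are 8 mm thick, so the internal width is 264 − 2 × 8 = 248 mm.


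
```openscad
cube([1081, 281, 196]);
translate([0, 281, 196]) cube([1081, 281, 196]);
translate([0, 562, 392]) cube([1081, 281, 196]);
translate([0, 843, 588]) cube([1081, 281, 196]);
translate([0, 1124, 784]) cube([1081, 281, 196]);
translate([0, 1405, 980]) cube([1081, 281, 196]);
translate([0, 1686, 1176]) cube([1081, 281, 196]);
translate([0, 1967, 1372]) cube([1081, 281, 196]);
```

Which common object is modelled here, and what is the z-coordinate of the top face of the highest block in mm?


A staircase. The total rise is 1568 mm.

8 identical blocks, each offset up and back from the previous — a staircase. Each step is 196 mm tall and there are 8 of them, so the total rise is 8 × 196 = 1568 mm.


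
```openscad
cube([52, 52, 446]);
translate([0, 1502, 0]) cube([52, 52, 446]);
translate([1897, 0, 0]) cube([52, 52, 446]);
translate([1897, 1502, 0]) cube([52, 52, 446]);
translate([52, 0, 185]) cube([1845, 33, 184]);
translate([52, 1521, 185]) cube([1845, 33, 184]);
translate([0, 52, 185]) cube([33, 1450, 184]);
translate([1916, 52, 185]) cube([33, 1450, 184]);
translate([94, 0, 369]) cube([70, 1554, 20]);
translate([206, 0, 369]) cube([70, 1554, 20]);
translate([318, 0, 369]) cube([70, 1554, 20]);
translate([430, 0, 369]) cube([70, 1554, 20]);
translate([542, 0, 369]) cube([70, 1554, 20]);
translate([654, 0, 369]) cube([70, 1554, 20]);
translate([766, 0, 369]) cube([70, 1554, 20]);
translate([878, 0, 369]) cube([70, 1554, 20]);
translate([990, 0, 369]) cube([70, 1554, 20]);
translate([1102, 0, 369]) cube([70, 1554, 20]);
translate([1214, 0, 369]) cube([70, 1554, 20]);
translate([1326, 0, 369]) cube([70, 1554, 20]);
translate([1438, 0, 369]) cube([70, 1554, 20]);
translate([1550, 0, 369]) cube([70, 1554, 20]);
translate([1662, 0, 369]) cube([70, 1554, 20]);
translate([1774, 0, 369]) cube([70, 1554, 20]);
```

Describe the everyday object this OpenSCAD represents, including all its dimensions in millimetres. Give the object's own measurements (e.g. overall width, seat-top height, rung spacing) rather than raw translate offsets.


A bed frame 1949 mm long (x) by 1554 mm wide (y). Four 52×52 mm corner posts, 446 mm tall, at the corners of the footprint. Four rails of 33 mm thickness and 184 mm height run between adjacent posts with their undersides at z = 185 mm, their outer faces flush with the outside of the frame (the two x-running rails run between the posts' inner faces; the two y-running rails run between the posts' inner faces). 16 slats, each 70 mm wide (x) and 20 mm thick, lie across the top of the two x-running rails, running the full 1554 mm width of the frame in y; along x they sit between the end posts with a 42 mm gap after the −x posts and between neighbouring slats, leaving 53 mm before the +x posts.


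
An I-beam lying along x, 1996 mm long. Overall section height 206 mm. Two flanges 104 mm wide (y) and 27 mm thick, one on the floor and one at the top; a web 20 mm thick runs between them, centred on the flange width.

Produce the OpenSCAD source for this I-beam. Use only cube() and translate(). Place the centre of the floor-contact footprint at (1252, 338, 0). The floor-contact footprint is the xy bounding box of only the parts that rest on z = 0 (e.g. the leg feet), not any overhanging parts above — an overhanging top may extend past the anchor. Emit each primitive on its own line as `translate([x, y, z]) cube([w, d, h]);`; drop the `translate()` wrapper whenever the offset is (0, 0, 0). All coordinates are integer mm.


translate([254, 286, 0]) cube([1996, 104, 27]);
translate([254, 328, 27]) cube([1996, 20, 152]);
translate([254, 286, 179]) cube([1996, 104, 27]);


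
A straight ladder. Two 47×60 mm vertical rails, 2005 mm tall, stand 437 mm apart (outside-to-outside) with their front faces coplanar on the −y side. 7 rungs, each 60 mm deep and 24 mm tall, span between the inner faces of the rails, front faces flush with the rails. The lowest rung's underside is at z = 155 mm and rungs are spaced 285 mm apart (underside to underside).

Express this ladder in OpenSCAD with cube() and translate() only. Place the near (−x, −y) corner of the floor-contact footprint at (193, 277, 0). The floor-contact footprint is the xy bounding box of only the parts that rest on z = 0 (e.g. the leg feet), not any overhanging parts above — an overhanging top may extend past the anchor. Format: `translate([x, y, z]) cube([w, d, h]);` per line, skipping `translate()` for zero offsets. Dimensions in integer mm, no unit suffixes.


translate([193, 277, 0]) cube([47, 60, 2005]);
translate([583, 277, 0]) cube([47, 60, 2005]);
translate([240, 277, 155]) cube([343, 60, 24]);
translate([240, 277, 440]) cube([343, 60, 24]);
translate([240, 277, 725]) cube([343, 60, 24]);
translate([240, 277, 1010]) cube([343, 60, 24]);
translate([240, 277, 1295]) cube([343, 60, 24]);
translate([240, 277, 1580]) cube([343, 60, 24]);
translate([240, 277, 1865]) cube([343, 60, 24]);


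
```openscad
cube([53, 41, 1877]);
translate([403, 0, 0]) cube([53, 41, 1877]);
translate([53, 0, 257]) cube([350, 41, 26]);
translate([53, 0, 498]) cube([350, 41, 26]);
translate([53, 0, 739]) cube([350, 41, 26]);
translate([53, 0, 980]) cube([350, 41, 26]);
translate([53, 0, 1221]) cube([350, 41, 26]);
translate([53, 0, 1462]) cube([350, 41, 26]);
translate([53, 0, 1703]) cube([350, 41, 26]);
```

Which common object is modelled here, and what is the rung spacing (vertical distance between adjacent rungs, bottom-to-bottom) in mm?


A ladder. The rung spacing is 241 mm.

Two tall 53×41 posts with 7 short bars between them — a ladder. Adjacent rungs sit at z = 257 and z = 498, so the spacing is 498 − 257 = 241 mm.


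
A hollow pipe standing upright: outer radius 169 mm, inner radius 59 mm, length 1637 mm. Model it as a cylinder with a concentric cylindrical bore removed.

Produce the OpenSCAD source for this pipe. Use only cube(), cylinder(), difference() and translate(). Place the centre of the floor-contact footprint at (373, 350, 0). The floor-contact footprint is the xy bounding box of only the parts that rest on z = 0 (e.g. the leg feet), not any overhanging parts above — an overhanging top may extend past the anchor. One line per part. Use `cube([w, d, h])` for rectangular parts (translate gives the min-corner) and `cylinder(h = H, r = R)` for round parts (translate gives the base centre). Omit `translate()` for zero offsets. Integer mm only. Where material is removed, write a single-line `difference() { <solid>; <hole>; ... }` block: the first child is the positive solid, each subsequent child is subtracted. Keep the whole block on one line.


difference() { translate([373, 350, 0]) cylinder(h = 1637, r = 169); translate([373, 350, 0]) cylinder(h = 1637, r = 59); }


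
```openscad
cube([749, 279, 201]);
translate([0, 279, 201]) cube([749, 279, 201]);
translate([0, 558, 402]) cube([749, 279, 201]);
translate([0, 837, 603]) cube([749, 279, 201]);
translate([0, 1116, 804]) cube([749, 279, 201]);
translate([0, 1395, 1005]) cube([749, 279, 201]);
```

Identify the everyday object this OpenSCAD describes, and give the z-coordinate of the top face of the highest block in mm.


A staircase. The total rise is 1206 mm.

6 identical blocks, each offset up and back from the previous — a staircase. Each step is 201 mm tall and there are 6 of them, so the total rise is 6 × 201 = 1206 mm.


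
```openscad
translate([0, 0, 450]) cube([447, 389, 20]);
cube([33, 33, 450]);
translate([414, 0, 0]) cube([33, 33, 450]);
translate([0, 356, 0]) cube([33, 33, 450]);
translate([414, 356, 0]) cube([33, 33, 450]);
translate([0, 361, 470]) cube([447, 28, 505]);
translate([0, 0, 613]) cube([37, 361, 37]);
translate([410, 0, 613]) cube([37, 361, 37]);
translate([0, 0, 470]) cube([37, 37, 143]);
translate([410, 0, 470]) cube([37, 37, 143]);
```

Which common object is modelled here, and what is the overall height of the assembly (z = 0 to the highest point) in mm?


A chair. The overall height is 975 mm.

A slab on four corner posts with a tall panel at the back — a chair. The seat slab sits at z = 450 with thickness 20, and the 505 mm backrest starts at the seat top, so the overall height is 450 + 20 + 505 = 975 mm.


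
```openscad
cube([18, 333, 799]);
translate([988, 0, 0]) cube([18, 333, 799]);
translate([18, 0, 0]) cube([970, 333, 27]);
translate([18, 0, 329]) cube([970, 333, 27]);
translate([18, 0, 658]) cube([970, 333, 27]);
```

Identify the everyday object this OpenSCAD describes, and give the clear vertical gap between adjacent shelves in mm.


A bookshelf. The clear shelf gap is 302 mm.

Two tall side panels with 3 horizontal boards between them — a bookshelf. The first two shelf undersides are at z = 0 and z = 329; with shelf thickness 27, the clear gap is 329 − 0 − 27 = 302 mm.


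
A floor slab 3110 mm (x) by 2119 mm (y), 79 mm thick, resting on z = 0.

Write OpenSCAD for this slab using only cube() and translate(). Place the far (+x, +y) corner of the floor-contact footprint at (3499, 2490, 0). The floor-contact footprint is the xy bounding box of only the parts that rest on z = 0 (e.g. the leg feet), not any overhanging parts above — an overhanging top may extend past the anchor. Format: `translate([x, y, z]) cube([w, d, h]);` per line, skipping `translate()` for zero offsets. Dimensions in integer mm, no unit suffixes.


translate([389, 371, 0]) cube([3110, 2119, 79]);


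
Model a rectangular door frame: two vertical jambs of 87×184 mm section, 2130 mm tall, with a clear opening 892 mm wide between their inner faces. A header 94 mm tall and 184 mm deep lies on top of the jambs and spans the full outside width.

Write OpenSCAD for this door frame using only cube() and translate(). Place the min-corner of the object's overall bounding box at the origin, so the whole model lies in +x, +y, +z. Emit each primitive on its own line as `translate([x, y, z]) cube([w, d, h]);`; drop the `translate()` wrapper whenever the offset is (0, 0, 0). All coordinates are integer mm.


cube([87, 184, 2130]);
translate([979, 0, 0]) cube([87, 184, 2130]);
translate([0, 0, 2130]) cube([1066, 184, 94]);


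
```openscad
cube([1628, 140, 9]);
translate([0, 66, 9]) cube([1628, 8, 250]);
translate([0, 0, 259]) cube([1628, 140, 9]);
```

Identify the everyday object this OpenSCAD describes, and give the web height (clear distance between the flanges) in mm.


An I-beam. The web height is 250 mm.

Two wide flanges with a thin centred web — an I-beam. Overall 268 mm minus two 9 mm flanges gives a web of 268 − 2·9 = 250 mm.


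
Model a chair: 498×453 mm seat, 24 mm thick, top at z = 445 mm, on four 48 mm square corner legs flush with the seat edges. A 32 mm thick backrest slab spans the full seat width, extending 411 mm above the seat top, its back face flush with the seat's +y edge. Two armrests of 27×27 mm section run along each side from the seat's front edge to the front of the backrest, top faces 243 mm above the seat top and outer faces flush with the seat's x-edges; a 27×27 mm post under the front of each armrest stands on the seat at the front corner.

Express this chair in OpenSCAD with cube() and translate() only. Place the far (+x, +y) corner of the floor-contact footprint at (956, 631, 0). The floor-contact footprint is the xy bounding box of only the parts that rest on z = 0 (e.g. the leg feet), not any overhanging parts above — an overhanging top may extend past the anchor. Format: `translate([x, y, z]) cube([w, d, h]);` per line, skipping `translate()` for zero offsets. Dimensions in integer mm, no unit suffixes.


// leg_h = 445 - 24 = 421
// arm post h = 243 - 27 = 216
translate([458, 178, 421]) cube([498, 453, 24]);
translate([458, 178, 0]) cube([48, 48, 421]);
translate([908, 178, 0]) cube([48, 48, 421]);
translate([458, 583, 0]) cube([48, 48, 421]);
translate([908, 583, 0]) cube([48, 48, 421]);
translate([458, 599, 445]) cube([498, 32, 411]);
translate([458, 178, 661]) cube([27, 421, 27]);
translate([929, 178, 661]) cube([27, 421, 27]);
translate([458, 178, 445]) cube([27, 27, 216]);
translate([929, 178, 445]) cube([27, 27, 216]);


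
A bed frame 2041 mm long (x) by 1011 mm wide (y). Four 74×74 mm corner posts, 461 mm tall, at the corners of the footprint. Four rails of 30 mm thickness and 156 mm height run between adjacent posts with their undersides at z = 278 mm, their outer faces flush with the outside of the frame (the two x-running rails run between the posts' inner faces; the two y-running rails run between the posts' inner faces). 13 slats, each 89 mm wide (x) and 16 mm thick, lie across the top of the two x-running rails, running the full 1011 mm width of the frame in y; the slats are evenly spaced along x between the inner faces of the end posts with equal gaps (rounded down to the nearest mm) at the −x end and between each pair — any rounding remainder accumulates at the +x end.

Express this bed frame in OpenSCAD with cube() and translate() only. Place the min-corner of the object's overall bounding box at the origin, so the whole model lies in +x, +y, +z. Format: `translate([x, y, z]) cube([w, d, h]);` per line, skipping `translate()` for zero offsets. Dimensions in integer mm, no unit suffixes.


cube([74, 74, 461]);
translate([0, 937, 0]) cube([74, 74, 461]);
translate([1967, 0, 0]) cube([74, 74, 461]);
translate([1967, 937, 0]) cube([74, 74, 461]);
translate([74, 0, 278]) cube([1893, 30, 156]);
translate([74, 981, 278]) cube([1893, 30, 156]);
translate([0, 74, 278]) cube([30, 863, 156]);
translate([2011, 74, 278]) cube([30, 863, 156]);
translate([126, 0, 434]) cube([89, 1011, 16]);
translate([267, 0, 434]) cube([89, 1011, 16]);
translate([408, 0, 434]) cube([89, 1011, 16]);
translate([549, 0, 434]) cube([89, 1011, 16]);
translate([690, 0, 434]) cube([89, 1011, 16]);
translate([831, 0, 434]) cube([89, 1011, 16]);
translate([972, 0, 434]) cube([89, 1011, 16]);
translate([1113, 0, 434]) cube([89, 1011, 16]);
translate([1254, 0, 434]) cube([89, 1011, 16]);
translate([1395, 0, 434]) cube([89, 1011, 16]);
translate([1536, 0, 434]) cube([89, 1011, 16]);
translate([1677, 0, 434]) cube([89, 1011, 16]);
translate([1818, 0, 434]) cube([89, 1011, 16]);


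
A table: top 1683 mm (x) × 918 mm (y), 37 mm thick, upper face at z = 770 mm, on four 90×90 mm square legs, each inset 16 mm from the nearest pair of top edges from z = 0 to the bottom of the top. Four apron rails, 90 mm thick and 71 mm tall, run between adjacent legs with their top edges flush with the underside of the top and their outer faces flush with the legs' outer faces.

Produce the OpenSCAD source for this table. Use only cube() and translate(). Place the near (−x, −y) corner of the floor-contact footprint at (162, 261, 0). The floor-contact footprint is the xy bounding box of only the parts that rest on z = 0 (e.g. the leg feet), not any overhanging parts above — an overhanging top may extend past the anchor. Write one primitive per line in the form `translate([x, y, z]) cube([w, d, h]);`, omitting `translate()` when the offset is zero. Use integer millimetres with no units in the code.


translate([146, 245, 733]) cube([1683, 918, 37]);
translate([162, 261, 0]) cube([90, 90, 733]);
translate([1723, 261, 0]) cube([90, 90, 733]);
translate([162, 1057, 0]) cube([90, 90, 733]);
translate([1723, 1057, 0]) cube([90, 90, 733]);
translate([252, 261, 662]) cube([1471, 90, 71]);
translate([252, 1057, 662]) cube([1471, 90, 71]);
translate([162, 351, 662]) cube([90, 706, 71]);
translate([1723, 351, 662]) cube([90, 706, 71]);


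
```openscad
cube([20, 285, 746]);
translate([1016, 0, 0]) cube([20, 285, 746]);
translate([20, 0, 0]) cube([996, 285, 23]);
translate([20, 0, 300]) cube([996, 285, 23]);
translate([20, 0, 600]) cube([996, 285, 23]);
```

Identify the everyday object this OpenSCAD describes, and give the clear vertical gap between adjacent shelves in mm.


A bookshelf. The clear shelf gap is 277 mm.

Two tall side panels with 3 horizontal boards between them — a bookshelf. The first two shelf undersides are at z = 0 and z = 300; with shelf thickness 23, the clear gap is 300 − 0 − 23 = 277 mm.


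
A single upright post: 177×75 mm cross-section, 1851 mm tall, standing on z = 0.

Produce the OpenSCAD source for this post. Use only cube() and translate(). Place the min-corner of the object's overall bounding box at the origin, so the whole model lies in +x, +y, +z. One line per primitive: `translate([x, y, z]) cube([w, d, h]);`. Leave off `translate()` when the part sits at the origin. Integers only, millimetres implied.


cube([177, 75, 1851]);


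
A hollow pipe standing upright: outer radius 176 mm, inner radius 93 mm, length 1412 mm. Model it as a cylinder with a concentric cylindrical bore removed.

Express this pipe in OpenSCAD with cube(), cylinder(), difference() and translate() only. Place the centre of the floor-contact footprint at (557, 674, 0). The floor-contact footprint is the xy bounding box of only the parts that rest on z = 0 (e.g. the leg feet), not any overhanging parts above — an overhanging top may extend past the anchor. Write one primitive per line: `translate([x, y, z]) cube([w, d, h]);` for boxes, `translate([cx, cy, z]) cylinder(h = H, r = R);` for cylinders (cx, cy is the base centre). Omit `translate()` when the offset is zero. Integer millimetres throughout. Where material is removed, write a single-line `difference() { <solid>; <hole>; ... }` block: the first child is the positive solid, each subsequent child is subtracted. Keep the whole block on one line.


difference() { translate([557, 674, 0]) cylinder(h = 1412, r = 176); translate([557, 674, 0]) cylinder(h = 1412, r = 93); }


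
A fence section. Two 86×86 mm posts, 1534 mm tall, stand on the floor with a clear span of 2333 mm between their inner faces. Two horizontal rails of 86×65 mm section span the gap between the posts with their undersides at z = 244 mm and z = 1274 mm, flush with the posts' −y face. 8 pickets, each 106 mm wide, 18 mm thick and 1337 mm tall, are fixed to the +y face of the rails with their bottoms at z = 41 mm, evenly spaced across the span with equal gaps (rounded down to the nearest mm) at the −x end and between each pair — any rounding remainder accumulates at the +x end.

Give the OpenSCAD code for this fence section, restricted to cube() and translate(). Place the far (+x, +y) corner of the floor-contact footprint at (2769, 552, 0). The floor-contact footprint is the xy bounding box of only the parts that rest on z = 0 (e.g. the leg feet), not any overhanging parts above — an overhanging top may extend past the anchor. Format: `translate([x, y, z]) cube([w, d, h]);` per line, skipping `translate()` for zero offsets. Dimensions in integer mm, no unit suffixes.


translate([264, 466, 0]) cube([86, 86, 1534]);
translate([2683, 466, 0]) cube([86, 86, 1534]);
translate([350, 466, 244]) cube([2333, 86, 65]);
translate([350, 466, 1274]) cube([2333, 86, 65]);
translate([515, 552, 41]) cube([106, 18, 1337]);
translate([786, 552, 41]) cube([106, 18, 1337]);
translate([1057, 552, 41]) cube([106, 18, 1337]);
translate([1328, 552, 41]) cube([106, 18, 1337]);
translate([1599, 552, 41]) cube([106, 18, 1337]);
translate([1870, 552, 41]) cube([106, 18, 1337]);
translate([2141, 552, 41]) cube([106, 18, 1337]);
translate([2412, 552, 41]) cube([106, 18, 1337]);


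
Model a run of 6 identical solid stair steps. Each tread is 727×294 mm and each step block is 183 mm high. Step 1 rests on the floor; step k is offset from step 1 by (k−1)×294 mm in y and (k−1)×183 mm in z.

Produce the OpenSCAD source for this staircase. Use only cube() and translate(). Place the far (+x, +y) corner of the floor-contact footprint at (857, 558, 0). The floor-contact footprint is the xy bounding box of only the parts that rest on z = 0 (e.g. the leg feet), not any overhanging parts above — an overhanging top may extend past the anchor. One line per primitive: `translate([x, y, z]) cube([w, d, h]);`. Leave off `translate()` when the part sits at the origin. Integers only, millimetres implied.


translate([130, 264, 0]) cube([727, 294, 183]);
translate([130, 558, 183]) cube([727, 294, 183]);
translate([130, 852, 366]) cube([727, 294, 183]);
translate([130, 1146, 549]) cube([727, 294, 183]);
translate([130, 1440, 732]) cube([727, 294, 183]);
translate([130, 1734, 915]) cube([727, 294, 183]);


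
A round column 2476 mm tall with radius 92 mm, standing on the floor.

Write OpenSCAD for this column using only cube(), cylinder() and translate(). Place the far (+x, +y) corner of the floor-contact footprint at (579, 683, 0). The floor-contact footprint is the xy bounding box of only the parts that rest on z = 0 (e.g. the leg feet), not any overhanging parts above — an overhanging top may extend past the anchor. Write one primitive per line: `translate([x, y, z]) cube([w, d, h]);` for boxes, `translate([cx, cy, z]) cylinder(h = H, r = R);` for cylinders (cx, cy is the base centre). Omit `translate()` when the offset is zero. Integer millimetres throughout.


translate([487, 591, 0]) cylinder(h = 2476, r = 92);


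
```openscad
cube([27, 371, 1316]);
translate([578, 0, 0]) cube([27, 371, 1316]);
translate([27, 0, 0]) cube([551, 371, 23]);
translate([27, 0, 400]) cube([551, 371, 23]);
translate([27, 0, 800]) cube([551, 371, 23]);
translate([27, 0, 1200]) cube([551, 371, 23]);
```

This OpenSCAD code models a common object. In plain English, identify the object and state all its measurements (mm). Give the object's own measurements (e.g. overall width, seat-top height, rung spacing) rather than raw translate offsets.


An open bookshelf. Two side panels, each 27 mm thick, 371 mm deep and 1316 mm tall, stand 605 mm apart (outside-to-outside). Between them sit 4 shelves, each 23 mm thick and 371 mm deep, spanning the full gap between the sides. The bottom shelf rests on the floor (its underside at z = 0) and the clear gap between one shelf's top and the next shelf's underside is 377 mm.


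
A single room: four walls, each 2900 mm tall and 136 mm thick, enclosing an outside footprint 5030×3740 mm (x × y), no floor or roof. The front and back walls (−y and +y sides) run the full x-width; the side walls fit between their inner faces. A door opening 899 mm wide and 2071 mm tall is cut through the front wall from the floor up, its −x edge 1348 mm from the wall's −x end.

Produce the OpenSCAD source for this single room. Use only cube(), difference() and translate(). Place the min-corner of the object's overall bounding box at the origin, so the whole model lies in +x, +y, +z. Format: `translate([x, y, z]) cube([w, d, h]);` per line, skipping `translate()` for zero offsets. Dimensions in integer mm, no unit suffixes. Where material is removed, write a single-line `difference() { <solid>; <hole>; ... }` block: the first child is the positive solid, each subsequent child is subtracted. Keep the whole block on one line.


difference() { cube([5030, 136, 2900]); translate([1348, 0, 0]) cube([899, 136, 2071]); }
translate([0, 3604, 0]) cube([5030, 136, 2900]);
translate([0, 136, 0]) cube([136, 3468, 2900]);
translate([4894, 136, 0]) cube([136, 3468, 2900]);
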